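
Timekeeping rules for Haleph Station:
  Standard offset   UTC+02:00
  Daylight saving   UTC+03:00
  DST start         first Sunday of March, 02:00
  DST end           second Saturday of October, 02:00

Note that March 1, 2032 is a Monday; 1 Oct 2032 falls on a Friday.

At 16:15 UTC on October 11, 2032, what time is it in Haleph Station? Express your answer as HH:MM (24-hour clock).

1 March 2032 is a Monday, so the first Sunday is March 7.
1 October 2032 is a Friday, so the first Saturday is October 2 and the second is October 9.
At the standard offset (UTC+02:00), 16:15 UTC + 2h = 18:15 Haleph Station standard time.
The standard-time date in Haleph Station, October 11, 2032, does not fall between 7 March and 9 October, so daylight saving is not in effect and Haleph Station is at UTC+02:00.
16:15 UTC + 2h = 18:15 local.

18:15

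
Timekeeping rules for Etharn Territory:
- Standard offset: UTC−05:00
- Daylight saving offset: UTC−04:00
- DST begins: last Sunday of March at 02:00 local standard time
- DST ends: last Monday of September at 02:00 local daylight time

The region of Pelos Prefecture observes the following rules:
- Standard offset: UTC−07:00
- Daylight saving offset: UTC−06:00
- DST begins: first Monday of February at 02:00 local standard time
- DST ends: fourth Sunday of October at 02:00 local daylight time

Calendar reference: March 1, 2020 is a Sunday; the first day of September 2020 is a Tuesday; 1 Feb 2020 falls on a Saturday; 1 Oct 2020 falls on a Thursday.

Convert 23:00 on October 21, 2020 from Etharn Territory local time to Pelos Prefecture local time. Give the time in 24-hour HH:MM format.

1 March 2020 is a Sunday, so Sundays fall on 1, 8, 15, 22, 29; the last is March 29.
1 September 2020 is a Tuesday, so Mondays fall on 7, 14, 21, 28; the last is September 28.
October 21, 2020 is outside the daylight-saving period (29 March – 28 September), so Etharn Territory is on standard time, UTC−05:00.
23:00 Etharn Territory + 5h = 04:00 UTC (rolling into the next day, 22 October 2020).
1 February 2020 is a Saturday, so the first Monday is February 3.
1 October 2020 is a Thursday, so the first Sunday is October 4 and the fourth is October 25.
At the standard offset (UTC−07:00), 04:00 UTC − 7h = 21:00 Pelos Prefecture standard time (rolling into the previous day, 21 October 2020).
The standard-time date in Pelos Prefecture, October 21, 2020, lies within the daylight-saving period (3 February – 25 October), so Pelos Prefecture is on daylight time, UTC−06:00.
04:00 UTC − 6h = 22:00 Pelos Prefecture (rolling into the previous day, 21 October 2020).

22:00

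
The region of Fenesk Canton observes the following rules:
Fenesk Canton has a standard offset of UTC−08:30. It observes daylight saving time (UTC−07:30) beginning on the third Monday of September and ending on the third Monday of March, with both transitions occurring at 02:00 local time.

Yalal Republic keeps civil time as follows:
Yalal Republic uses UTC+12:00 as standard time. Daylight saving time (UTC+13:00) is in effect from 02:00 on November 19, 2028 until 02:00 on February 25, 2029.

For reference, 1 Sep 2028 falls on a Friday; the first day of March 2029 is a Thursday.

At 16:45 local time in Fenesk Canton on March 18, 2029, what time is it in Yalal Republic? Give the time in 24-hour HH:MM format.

12:15

1 September 2028 is a Friday, so the first Monday is September 4 and the third is September 18.
1 March 2029 is a Thursday, so the first Monday is March 5 and the third is March 19.
March 18, 2029 falls between 18 September 2028 and 19 March 2029, so daylight saving is in effect and Fenesk Canton is at UTC−07:30.
16:45 Fenesk Canton + 7h30m = 00:15 UTC (rolling into the next day, 19 March 2029).
At the standard offset (UTC+12:00), 00:15 UTC + 12h = 12:15 Yalal Republic standard time.
The standard-time date in Yalal Republic, March 19, 2029, does not fall between 19 November 2028 and 25 February 2029, so daylight saving is not in effect and Yalal Republic is at UTC+12:00.
00:15 UTC + 12h = 12:15 Yalal Republic.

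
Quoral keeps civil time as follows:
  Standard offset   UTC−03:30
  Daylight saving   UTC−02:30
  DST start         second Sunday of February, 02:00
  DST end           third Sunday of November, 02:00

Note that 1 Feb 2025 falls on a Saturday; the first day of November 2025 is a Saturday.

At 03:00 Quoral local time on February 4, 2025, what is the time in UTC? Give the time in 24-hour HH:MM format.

1 February 2025 is a Saturday, so the first Sunday is February 2 and the second is February 9.
1 November 2025 is a Saturday, so the first Sunday is November 2 and the third is November 16.
February 4, 2025 does not fall between 9 February and 16 November, so daylight saving is not in effect and Quoral is at UTC−03:30.
03:00 local + 3h30m = 06:30 UTC.

06:30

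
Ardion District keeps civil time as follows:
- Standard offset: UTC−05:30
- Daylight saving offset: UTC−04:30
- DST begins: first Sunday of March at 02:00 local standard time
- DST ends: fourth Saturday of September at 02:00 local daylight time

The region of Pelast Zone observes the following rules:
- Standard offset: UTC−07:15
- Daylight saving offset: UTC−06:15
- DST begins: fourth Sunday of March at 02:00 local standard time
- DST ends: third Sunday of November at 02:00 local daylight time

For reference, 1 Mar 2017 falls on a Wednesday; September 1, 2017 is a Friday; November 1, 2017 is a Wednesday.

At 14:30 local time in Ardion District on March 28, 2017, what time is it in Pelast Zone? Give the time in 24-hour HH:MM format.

1 March 2017 is a Wednesday, so the first Sunday is March 5.
1 September 2017 is a Friday, so the first Saturday is September 2 and the fourth is September 23.
Daylight saving runs 5 March – 23 September; March 28, 2017 is inside that window, so Ardion District is at UTC−04:30.
14:30 Ardion District + 4h30m = 19:00 UTC.
1 March 2017 is a Wednesday, so the first Sunday is March 5 and the fourth is March 26.
1 November 2017 is a Wednesday, so the first Sunday is November 5 and the third is November 19.
At the standard offset (UTC−07:15), 19:00 UTC − 7h15m = 11:45 Pelast Zone standard time.
Daylight saving runs 26 March – 19 November; the standard-time date in Pelast Zone, March 28, 2017, is inside that window, so Pelast Zone is at UTC−06:15.
19:00 UTC − 6h15m = 12:45 Pelast Zone.

12:45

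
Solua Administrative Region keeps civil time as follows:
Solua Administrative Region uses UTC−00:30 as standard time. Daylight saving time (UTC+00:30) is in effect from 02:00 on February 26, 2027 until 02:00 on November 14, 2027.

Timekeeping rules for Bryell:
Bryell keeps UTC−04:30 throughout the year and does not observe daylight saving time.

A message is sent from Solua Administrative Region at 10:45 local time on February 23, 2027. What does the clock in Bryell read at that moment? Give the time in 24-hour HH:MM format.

06:45

February 23, 2027 does not fall between 26 February and 14 November, so daylight saving is not in effect and Solua Administrative Region is at UTC−00:30.
10:45 Solua Administrative Region + 0h30m = 11:15 UTC.
Bryell stays on UTC−04:30 all year.
11:15 UTC − 4h30m = 06:45 Bryell.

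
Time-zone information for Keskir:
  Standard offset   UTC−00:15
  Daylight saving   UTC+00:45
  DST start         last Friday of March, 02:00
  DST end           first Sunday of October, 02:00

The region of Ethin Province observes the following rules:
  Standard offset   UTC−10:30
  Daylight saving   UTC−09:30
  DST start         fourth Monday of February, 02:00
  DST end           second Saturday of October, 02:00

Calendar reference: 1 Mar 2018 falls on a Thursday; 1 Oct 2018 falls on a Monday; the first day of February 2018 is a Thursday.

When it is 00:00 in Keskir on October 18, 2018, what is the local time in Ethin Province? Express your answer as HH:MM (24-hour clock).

13:45

1 March 2018 is a Thursday, so Fridays fall on 2, 9, 16, 23, 30; the last is March 30.
1 October 2018 is a Monday, so the first Sunday is October 7.
October 18, 2018 is outside the daylight-saving period (30 March – 7 October), so Keskir is on standard time, UTC−00:15.
00:00 Keskir + 0h15m = 00:15 UTC.
1 February 2018 is a Thursday, so the first Monday is February 5 and the fourth is February 26.
1 October 2018 is a Monday, so the first Saturday is October 6 and the second is October 13.
At the standard offset (UTC−10:30), 00:15 UTC − 10h30m = 13:45 Ethin Province standard time (rolling into the previous day, 17 October 2018).
Daylight saving runs 26 February – 13 October; the standard-time date in Ethin Province, October 17, 2018, is outside that window, so Ethin Province is on standard time at UTC−10:30.
00:15 UTC − 10h30m = 13:45 Ethin Province (rolling into the previous day, 17 October 2018).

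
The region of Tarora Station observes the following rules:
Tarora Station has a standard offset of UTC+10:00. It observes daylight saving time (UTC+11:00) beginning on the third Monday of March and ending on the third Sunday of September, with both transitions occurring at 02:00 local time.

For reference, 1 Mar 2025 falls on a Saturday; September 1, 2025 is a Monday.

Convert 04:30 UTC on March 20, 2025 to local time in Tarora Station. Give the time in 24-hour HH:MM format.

1 March 2025 is a Saturday, so the first Monday is March 3 and the third is March 17.
1 September 2025 is a Monday, so the first Sunday is September 7 and the third is September 21.
At the standard offset (UTC+10:00), 04:30 UTC + 10h = 14:30 Tarora Station standard time.
The standard-time date in Tarora Station, March 20, 2025, lies within the daylight-saving period (17 March – 21 September), so Tarora Station is on daylight time, UTC+11:00.
04:30 UTC + 11h = 15:30 local.

15:30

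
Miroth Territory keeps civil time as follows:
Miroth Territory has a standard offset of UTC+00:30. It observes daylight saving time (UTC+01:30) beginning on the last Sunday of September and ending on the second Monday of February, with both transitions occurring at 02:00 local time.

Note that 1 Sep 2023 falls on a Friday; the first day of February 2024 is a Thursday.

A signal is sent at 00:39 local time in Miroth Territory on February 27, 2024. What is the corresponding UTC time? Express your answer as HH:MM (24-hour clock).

1 September 2023 is a Friday, so Sundays fall on 3, 10, 17, 24; the last is September 24.
1 February 2024 is a Thursday, so the first Monday is February 5 and the second is February 12.
February 27, 2024 does not fall between 24 September 2023 and 12 February 2024, so daylight saving is not in effect and Miroth Territory is at UTC+00:30.
00:39 local − 0h30m = 00:09 UTC.

00:09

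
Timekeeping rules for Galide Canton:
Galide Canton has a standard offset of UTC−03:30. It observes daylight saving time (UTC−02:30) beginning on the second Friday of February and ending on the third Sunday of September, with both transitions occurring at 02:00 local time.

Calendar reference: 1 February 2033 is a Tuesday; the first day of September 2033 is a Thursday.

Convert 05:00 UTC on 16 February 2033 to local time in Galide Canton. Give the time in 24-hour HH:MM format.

1 February 2033 is a Tuesday, so the first Friday is February 4 and the second is February 11.
1 September 2033 is a Thursday, so the first Sunday is September 4 and the third is September 18.
At the standard offset (UTC−03:30), 05:00 UTC − 3h30m = 01:30 Galide Canton standard time.
The standard-time date in Galide Canton, 16 February 2033, falls between 11 February and 18 September, so daylight saving is in effect and Galide Canton is at UTC−02:30.
05:00 UTC − 2h30m = 02:30 local.

02:30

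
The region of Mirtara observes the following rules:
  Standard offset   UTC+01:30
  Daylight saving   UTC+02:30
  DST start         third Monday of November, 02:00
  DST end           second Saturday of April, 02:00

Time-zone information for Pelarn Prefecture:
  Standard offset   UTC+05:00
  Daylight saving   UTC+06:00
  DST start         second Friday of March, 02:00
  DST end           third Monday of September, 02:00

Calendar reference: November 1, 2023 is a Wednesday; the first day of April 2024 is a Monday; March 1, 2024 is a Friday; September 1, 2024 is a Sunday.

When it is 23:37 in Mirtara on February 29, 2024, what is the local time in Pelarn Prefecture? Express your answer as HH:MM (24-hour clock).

1 November 2023 is a Wednesday, so the first Monday is November 6 and the third is November 20.
1 April 2024 is a Monday, so the first Saturday is April 6 and the second is April 13.
February 29, 2024 lies within the daylight-saving period (20 November 2023 – 13 April 2024), so Mirtara is on daylight time, UTC+02:30.
23:37 Mirtara − 2h30m = 21:07 UTC.
1 March 2024 is a Friday, so the first Friday is March 1 and the second is March 8.
1 September 2024 is a Sunday, so the first Monday is September 2 and the third is September 16.
At the standard offset (UTC+05:00), 21:07 UTC + 5h = 02:07 Pelarn Prefecture standard time (rolling into the next day, 1 March 2024).
Daylight saving runs 8 March – 16 September; the standard-time date in Pelarn Prefecture, March 1, 2024, is outside that window, so Pelarn Prefecture is on standard time at UTC+05:00.
21:07 UTC + 5h = 02:07 Pelarn Prefecture (rolling into the next day, 1 March 2024).

02:07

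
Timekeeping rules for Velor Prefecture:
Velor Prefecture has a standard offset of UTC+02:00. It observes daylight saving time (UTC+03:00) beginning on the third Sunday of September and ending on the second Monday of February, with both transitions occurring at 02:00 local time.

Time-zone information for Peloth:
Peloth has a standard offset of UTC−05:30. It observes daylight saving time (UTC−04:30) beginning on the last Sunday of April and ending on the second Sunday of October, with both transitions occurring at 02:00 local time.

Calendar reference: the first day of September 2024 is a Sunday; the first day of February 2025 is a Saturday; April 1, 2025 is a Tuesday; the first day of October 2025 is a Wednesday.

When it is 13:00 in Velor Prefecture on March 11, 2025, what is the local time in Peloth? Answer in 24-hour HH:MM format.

05:30

1 September 2024 is a Sunday, so the first Sunday is September 1 and the third is September 15.
1 February 2025 is a Saturday, so the first Monday is February 3 and the second is February 10.
March 11, 2025 is outside the daylight-saving period (15 September 2024 – 10 February 2025), so Velor Prefecture is on standard time, UTC+02:00.
13:00 Velor Prefecture − 2h = 11:00 UTC.
1 April 2025 is a Tuesday, so Sundays fall on 6, 13, 20, 27; the last is April 27.
1 October 2025 is a Wednesday, so the first Sunday is October 5 and the second is October 12.
At the standard offset (UTC−05:30), 11:00 UTC − 5h30m = 05:30 Peloth standard time.
The standard-time date in Peloth, March 11, 2025, is outside the daylight-saving period (27 April – 12 October), so Peloth is on standard time, UTC−05:30.
11:00 UTC − 5h30m = 05:30 Peloth.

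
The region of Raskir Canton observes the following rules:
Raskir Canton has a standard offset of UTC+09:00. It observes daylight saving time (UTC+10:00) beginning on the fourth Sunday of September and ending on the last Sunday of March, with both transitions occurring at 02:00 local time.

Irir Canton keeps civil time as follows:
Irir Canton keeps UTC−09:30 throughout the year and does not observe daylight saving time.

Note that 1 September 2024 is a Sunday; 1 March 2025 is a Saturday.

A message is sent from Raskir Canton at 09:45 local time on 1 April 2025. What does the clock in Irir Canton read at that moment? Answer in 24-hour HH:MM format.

15:15

1 September 2024 is a Sunday, so the first Sunday is September 1 and the fourth is September 22.
1 March 2025 is a Saturday, so Sundays fall on 2, 9, 16, 23, 30; the last is March 30.
1 April 2025 is outside the daylight-saving period (22 September 2024 – 30 March 2025), so Raskir Canton is on standard time, UTC+09:00.
09:45 Raskir Canton − 9h = 00:45 UTC.
Irir Canton has no daylight saving, so its offset is UTC−09:30 year-round.
00:45 UTC − 9h30m = 15:15 Irir Canton (rolling into the previous day, 31 March 2025).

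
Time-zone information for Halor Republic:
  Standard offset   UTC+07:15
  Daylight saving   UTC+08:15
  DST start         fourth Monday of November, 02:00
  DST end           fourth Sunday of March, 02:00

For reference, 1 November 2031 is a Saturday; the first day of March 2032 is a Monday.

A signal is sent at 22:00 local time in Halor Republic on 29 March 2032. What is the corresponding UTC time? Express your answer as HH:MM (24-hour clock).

14:45

1 November 2031 is a Saturday, so the first Monday is November 3 and the fourth is November 24.
1 March 2032 is a Monday, so the first Sunday is March 7 and the fourth is March 28.
29 March 2032 does not fall between 24 November 2031 and 28 March 2032, so daylight saving is not in effect and Halor Republic is at UTC+07:15.
22:00 local − 7h15m = 14:45 UTC.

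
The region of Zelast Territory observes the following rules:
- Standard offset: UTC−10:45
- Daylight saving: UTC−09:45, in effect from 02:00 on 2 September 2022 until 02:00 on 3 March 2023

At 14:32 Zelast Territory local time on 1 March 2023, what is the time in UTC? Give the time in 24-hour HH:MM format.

1 March 2023 lies within the daylight-saving period (2 September 2022 – 3 March 2023), so Zelast Territory is on daylight time, UTC−09:45.
14:32 local + 9h45m = 00:17 UTC (rolling into the next day, 2 March 2023).

00:17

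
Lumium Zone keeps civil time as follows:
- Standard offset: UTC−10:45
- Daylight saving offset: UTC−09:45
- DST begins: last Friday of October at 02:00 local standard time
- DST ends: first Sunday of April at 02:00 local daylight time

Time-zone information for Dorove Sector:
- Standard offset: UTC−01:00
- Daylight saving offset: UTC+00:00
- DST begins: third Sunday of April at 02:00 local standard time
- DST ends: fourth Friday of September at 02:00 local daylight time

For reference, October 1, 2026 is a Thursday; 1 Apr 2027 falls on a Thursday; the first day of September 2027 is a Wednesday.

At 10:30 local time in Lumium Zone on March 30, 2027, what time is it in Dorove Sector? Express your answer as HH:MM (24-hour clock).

1 October 2026 is a Thursday, so Fridays fall on 2, 9, 16, 23, 30; the last is October 30.
1 April 2027 is a Thursday, so the first Sunday is April 4.
March 30, 2027 falls between 30 October 2026 and 4 April 2027, so daylight saving is in effect and Lumium Zone is at UTC−09:45.
10:30 Lumium Zone + 9h45m = 20:15 UTC.
1 April 2027 is a Thursday, so the first Sunday is April 4 and the third is April 18.
1 September 2027 is a Wednesday, so the first Friday is September 3 and the fourth is September 24.
At the standard offset (UTC−01:00), 20:15 UTC − 1h = 19:15 Dorove Sector standard time.
Daylight saving runs 18 April – 24 September; the standard-time date in Dorove Sector, March 30, 2027, is outside that window, so Dorove Sector is on standard time at UTC−01:00.
20:15 UTC − 1h = 19:15 Dorove Sector.

19:15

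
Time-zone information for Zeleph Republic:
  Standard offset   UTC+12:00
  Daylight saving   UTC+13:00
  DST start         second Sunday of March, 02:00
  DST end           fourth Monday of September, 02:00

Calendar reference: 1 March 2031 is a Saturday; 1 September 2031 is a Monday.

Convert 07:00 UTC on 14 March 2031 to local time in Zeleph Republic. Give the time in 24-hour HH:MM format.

20:00

1 March 2031 is a Saturday, so the first Sunday is March 2 and the second is March 9.
1 September 2031 is a Monday, so the first Monday is September 1 and the fourth is September 22.
At the standard offset (UTC+12:00), 07:00 UTC + 12h = 19:00 Zeleph Republic standard time.
The standard-time date in Zeleph Republic, 14 March 2031, falls between 9 March and 22 September, so daylight saving is in effect and Zeleph Republic is at UTC+13:00.
07:00 UTC + 13h = 20:00 local.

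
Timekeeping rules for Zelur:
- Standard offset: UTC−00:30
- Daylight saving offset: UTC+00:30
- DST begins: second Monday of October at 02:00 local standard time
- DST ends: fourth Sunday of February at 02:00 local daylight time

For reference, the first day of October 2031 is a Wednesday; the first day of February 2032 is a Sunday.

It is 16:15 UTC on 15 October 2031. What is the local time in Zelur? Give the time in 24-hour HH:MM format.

16:45

1 October 2031 is a Wednesday, so the first Monday is October 6 and the second is October 13.
1 February 2032 is a Sunday, so the first Sunday is February 1 and the fourth is February 22.
At the standard offset (UTC−00:30), 16:15 UTC − 0h30m = 15:45 Zelur standard time.
The standard-time date in Zelur, 15 October 2031, falls between 13 October 2031 and 22 February 2032, so daylight saving is in effect and Zelur is at UTC+00:30.
16:15 UTC + 0h30m = 16:45 local.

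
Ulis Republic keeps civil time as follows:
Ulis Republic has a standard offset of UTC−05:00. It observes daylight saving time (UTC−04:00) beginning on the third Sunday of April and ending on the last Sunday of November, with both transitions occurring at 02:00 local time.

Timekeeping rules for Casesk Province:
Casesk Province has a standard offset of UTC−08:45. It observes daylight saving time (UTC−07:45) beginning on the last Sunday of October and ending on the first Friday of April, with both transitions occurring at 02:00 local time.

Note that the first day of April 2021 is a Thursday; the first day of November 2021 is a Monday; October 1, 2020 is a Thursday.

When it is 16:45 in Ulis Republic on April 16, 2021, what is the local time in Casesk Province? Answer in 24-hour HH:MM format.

13:00

1 April 2021 is a Thursday, so the first Sunday is April 4 and the third is April 18.
1 November 2021 is a Monday, so Sundays fall on 7, 14, 21, 28; the last is November 28.
April 16, 2021 is outside the daylight-saving period (18 April – 28 November), so Ulis Republic is on standard time, UTC−05:00.
16:45 Ulis Republic + 5h = 21:45 UTC.
1 October 2020 is a Thursday, so Sundays fall on 4, 11, 18, 25; the last is October 25.
1 April 2021 is a Thursday, so the first Friday is April 2.
At the standard offset (UTC−08:45), 21:45 UTC − 8h45m = 13:00 Casesk Province standard time.
Daylight saving runs 25 October 2020 – 2 April 2021; the standard-time date in Casesk Province, April 16, 2021, is outside that window, so Casesk Province is on standard time at UTC−08:45.
21:45 UTC − 8h45m = 13:00 Casesk Province.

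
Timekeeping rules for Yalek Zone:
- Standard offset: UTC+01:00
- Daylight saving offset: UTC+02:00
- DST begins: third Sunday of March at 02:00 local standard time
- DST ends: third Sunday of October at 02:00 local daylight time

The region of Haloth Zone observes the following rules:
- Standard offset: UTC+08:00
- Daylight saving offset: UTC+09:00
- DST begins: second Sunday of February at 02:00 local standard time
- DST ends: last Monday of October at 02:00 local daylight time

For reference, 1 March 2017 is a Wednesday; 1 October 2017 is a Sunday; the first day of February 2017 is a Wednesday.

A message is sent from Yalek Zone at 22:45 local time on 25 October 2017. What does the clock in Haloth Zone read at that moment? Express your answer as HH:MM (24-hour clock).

06:45

1 March 2017 is a Wednesday, so the first Sunday is March 5 and the third is March 19.
1 October 2017 is a Sunday, so the first Sunday is October 1 and the third is October 15.
Daylight saving runs 19 March – 15 October; 25 October 2017 is outside that window, so Yalek Zone is on standard time at UTC+01:00.
22:45 Yalek Zone − 1h = 21:45 UTC.
1 February 2017 is a Wednesday, so the first Sunday is February 5 and the second is February 12.
1 October 2017 is a Sunday, so Mondays fall on 2, 9, 16, 23, 30; the last is October 30.
At the standard offset (UTC+08:00), 21:45 UTC + 8h = 05:45 Haloth Zone standard time (rolling into the next day, 26 October 2017).
Daylight saving runs 12 February – 30 October; the standard-time date in Haloth Zone, 26 October 2017, is inside that window, so Haloth Zone is at UTC+09:00.
21:45 UTC + 9h = 06:45 Haloth Zone (rolling into the next day, 26 October 2017).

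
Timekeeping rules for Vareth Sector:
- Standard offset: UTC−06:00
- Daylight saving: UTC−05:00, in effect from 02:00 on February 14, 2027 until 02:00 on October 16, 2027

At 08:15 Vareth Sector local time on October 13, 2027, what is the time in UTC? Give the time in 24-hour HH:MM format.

13:15

Daylight saving runs 14 February – 16 October; October 13, 2027 is inside that window, so Vareth Sector is at UTC−05:00.
08:15 local + 5h = 13:15 UTC.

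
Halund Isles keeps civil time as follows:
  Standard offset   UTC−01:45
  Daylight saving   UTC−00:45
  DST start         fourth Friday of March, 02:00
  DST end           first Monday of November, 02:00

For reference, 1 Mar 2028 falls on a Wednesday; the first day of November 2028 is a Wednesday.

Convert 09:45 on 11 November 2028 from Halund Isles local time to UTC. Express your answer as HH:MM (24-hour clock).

11:30

1 March 2028 is a Wednesday, so the first Friday is March 3 and the fourth is March 24.
1 November 2028 is a Wednesday, so the first Monday is November 6.
11 November 2028 does not fall between 24 March and 6 November, so daylight saving is not in effect and Halund Isles is at UTC−01:45.
09:45 local + 1h45m = 11:30 UTC.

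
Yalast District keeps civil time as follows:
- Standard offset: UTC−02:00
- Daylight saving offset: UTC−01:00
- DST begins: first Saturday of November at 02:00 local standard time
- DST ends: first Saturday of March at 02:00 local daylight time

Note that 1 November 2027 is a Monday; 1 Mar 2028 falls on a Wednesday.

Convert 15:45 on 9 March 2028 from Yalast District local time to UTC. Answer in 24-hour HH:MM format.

1 November 2027 is a Monday, so the first Saturday is November 6.
1 March 2028 is a Wednesday, so the first Saturday is March 4.
9 March 2028 is outside the daylight-saving period (6 November 2027 – 4 March 2028), so Yalast District is on standard time, UTC−02:00.
15:45 local + 2h = 17:45 UTC.

17:45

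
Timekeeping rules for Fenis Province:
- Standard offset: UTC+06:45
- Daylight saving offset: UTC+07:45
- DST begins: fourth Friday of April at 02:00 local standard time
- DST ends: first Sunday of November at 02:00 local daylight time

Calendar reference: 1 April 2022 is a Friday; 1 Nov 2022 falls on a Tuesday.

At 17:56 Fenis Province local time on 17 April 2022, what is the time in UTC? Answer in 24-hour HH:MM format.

11:11

1 April 2022 is a Friday, so the first Friday is April 1 and the fourth is April 22.
1 November 2022 is a Tuesday, so the first Sunday is November 6.
17 April 2022 does not fall between 22 April and 6 November, so daylight saving is not in effect and Fenis Province is at UTC+06:45.
17:56 local − 6h45m = 11:11 UTC.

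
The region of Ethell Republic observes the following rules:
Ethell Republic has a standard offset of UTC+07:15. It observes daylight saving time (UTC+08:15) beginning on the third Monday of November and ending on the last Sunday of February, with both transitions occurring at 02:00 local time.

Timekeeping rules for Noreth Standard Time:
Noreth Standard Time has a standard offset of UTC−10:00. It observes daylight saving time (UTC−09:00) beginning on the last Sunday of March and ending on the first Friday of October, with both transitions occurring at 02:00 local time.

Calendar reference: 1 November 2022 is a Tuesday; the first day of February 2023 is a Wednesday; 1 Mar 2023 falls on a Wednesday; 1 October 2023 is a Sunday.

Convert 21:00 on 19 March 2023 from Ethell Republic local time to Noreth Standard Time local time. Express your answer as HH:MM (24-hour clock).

1 November 2022 is a Tuesday, so the first Monday is November 7 and the third is November 21.
1 February 2023 is a Wednesday, so Sundays fall on 5, 12, 19, 26; the last is February 26.
Daylight saving runs 21 November 2022 – 26 February 2023; 19 March 2023 is outside that window, so Ethell Republic is on standard time at UTC+07:15.
21:00 Ethell Republic − 7h15m = 13:45 UTC.
1 March 2023 is a Wednesday, so Sundays fall on 5, 12, 19, 26; the last is March 26.
1 October 2023 is a Sunday, so the first Friday is October 6.
At the standard offset (UTC−10:00), 13:45 UTC − 10h = 03:45 Noreth Standard Time standard time.
The standard-time date in Noreth Standard Time, 19 March 2023, does not fall between 26 March and 6 October, so daylight saving is not in effect and Noreth Standard Time is at UTC−10:00.
13:45 UTC − 10h = 03:45 Noreth Standard Time.

03:45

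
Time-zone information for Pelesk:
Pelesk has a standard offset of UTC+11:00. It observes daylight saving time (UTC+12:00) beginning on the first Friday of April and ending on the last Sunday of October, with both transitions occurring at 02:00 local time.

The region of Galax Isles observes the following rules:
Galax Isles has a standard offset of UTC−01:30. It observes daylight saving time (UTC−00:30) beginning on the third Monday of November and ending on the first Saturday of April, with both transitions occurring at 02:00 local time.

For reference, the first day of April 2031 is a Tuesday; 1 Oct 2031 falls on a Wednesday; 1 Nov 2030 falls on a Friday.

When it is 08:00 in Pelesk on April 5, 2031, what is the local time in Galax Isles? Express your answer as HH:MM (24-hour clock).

19:30

1 April 2031 is a Tuesday, so the first Friday is April 4.
1 October 2031 is a Wednesday, so Sundays fall on 5, 12, 19, 26; the last is October 26.
Daylight saving runs 4 April – 26 October; April 5, 2031 is inside that window, so Pelesk is at UTC+12:00.
08:00 Pelesk − 12h = 20:00 UTC (rolling into the previous day, 4 April 2031).
1 November 2030 is a Friday, so the first Monday is November 4 and the third is November 18.
1 April 2031 is a Tuesday, so the first Saturday is April 5.
At the standard offset (UTC−01:30), 20:00 UTC − 1h30m = 18:30 Galax Isles standard time.
Daylight saving runs 18 November 2030 – 5 April 2031; the standard-time date in Galax Isles, April 4, 2031, is inside that window, so Galax Isles is at UTC−00:30.
20:00 UTC − 0h30m = 19:30 Galax Isles.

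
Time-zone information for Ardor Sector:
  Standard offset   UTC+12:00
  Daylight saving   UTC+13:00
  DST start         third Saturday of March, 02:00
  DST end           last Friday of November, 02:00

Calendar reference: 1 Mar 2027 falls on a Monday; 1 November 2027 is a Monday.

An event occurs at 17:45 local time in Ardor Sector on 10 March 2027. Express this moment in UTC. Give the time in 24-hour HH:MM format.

1 March 2027 is a Monday, so the first Saturday is March 6 and the third is March 20.
1 November 2027 is a Monday, so Fridays fall on 5, 12, 19, 26; the last is November 26.
Daylight saving runs 20 March – 26 November; 10 March 2027 is outside that window, so Ardor Sector is on standard time at UTC+12:00.
17:45 local − 12h = 05:45 UTC.

05:45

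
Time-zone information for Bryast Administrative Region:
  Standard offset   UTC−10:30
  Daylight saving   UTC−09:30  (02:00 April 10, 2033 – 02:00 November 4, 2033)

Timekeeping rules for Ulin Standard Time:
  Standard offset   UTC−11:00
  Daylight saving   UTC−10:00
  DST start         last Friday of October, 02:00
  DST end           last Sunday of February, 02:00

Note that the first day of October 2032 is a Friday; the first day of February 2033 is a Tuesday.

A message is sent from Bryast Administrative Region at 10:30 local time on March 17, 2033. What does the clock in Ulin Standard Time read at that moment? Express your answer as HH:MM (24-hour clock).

10:00

March 17, 2033 is outside the daylight-saving period (10 April – 4 November), so Bryast Administrative Region is on standard time, UTC−10:30.
10:30 Bryast Administrative Region + 10h30m = 21:00 UTC.
1 October 2032 is a Friday, so Fridays fall on 1, 8, 15, 22, 29; the last is October 29.
1 February 2033 is a Tuesday, so Sundays fall on 6, 13, 20, 27; the last is February 27.
At the standard offset (UTC−11:00), 21:00 UTC − 11h = 10:00 Ulin Standard Time standard time.
Daylight saving runs 29 October 2032 – 27 February 2033; the standard-time date in Ulin Standard Time, March 17, 2033, is outside that window, so Ulin Standard Time is on standard time at UTC−11:00.
21:00 UTC − 11h = 10:00 Ulin Standard Time.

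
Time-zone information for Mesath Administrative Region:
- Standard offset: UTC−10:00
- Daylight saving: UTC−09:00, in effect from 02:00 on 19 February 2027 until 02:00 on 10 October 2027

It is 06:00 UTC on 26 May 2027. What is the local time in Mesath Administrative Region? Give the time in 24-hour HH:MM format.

21:00

At the standard offset (UTC−10:00), 06:00 UTC − 10h = 20:00 Mesath Administrative Region standard time (rolling into the previous day, 25 May 2027).
The standard-time date in Mesath Administrative Region, 25 May 2027, falls between 19 February and 10 October, so daylight saving is in effect and Mesath Administrative Region is at UTC−09:00.
06:00 UTC − 9h = 21:00 local (rolling into the previous day, 25 May 2027).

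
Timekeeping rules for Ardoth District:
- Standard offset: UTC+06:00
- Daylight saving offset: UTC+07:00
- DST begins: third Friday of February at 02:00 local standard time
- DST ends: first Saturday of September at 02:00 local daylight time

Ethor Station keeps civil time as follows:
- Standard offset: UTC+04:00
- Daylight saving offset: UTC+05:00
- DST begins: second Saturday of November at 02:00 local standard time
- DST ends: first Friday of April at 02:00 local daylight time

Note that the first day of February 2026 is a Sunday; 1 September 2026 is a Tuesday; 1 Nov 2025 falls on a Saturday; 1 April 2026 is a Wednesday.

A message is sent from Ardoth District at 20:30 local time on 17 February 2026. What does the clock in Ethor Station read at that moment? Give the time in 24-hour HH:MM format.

1 February 2026 is a Sunday, so the first Friday is February 6 and the third is February 20.
1 September 2026 is a Tuesday, so the first Saturday is September 5.
17 February 2026 is outside the daylight-saving period (20 February – 5 September), so Ardoth District is on standard time, UTC+06:00.
20:30 Ardoth District − 6h = 14:30 UTC.
1 November 2025 is a Saturday, so the first Saturday is November 1 and the second is November 8.
1 April 2026 is a Wednesday, so the first Friday is April 3.
At the standard offset (UTC+04:00), 14:30 UTC + 4h = 18:30 Ethor Station standard time.
The standard-time date in Ethor Station, 17 February 2026, falls between 8 November 2025 and 3 April 2026, so daylight saving is in effect and Ethor Station is at UTC+05:00.
14:30 UTC + 5h = 19:30 Ethor Station.

19:30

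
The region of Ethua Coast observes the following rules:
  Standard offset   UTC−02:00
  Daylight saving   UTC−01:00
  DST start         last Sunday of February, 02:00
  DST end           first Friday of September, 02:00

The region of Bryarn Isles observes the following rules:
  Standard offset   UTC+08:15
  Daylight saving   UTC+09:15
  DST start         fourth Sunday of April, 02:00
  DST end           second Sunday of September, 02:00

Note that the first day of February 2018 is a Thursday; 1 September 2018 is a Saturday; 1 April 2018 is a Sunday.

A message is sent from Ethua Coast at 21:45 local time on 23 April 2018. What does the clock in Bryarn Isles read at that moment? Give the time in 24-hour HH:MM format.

08:00

1 February 2018 is a Thursday, so Sundays fall on 4, 11, 18, 25; the last is February 25.
1 September 2018 is a Saturday, so the first Friday is September 7.
23 April 2018 falls between 25 February and 7 September, so daylight saving is in effect and Ethua Coast is at UTC−01:00.
21:45 Ethua Coast + 1h = 22:45 UTC.
1 April 2018 is a Sunday, so the first Sunday is April 1 and the fourth is April 22.
1 September 2018 is a Saturday, so the first Sunday is September 2 and the second is September 9.
At the standard offset (UTC+08:15), 22:45 UTC + 8h15m = 07:00 Bryarn Isles standard time (rolling into the next day, 24 April 2018).
The standard-time date in Bryarn Isles, 24 April 2018, lies within the daylight-saving period (22 April – 9 September), so Bryarn Isles is on daylight time, UTC+09:15.
22:45 UTC + 9h15m = 08:00 Bryarn Isles (rolling into the next day, 24 April 2018).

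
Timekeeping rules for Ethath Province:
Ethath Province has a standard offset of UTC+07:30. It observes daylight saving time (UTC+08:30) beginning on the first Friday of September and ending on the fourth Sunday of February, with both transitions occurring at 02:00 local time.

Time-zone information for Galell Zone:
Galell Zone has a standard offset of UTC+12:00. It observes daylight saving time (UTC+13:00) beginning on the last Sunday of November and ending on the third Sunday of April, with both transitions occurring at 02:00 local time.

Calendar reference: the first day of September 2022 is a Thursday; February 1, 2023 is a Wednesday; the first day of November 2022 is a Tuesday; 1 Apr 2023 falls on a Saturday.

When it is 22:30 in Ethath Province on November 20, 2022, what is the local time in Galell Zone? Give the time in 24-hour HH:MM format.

02:00

1 September 2022 is a Thursday, so the first Friday is September 2.
1 February 2023 is a Wednesday, so the first Sunday is February 5 and the fourth is February 26.
November 20, 2022 lies within the daylight-saving period (2 September 2022 – 26 February 2023), so Ethath Province is on daylight time, UTC+08:30.
22:30 Ethath Province − 8h30m = 14:00 UTC.
1 November 2022 is a Tuesday, so Sundays fall on 6, 13, 20, 27; the last is November 27.
1 April 2023 is a Saturday, so the first Sunday is April 2 and the third is April 16.
At the standard offset (UTC+12:00), 14:00 UTC + 12h = 02:00 Galell Zone standard time (rolling into the next day, 21 November 2022).
The standard-time date in Galell Zone, November 21, 2022, is outside the daylight-saving period (27 November 2022 – 16 April 2023), so Galell Zone is on standard time, UTC+12:00.
14:00 UTC + 12h = 02:00 Galell Zone (rolling into the next day, 21 November 2022).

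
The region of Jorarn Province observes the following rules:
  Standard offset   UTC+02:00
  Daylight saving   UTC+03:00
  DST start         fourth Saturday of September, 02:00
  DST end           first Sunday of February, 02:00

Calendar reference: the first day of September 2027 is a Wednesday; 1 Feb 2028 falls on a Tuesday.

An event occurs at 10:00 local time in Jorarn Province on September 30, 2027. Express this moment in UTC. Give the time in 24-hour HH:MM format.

07:00

1 September 2027 is a Wednesday, so the first Saturday is September 4 and the fourth is September 25.
1 February 2028 is a Tuesday, so the first Sunday is February 6.
September 30, 2027 falls between 25 September 2027 and 6 February 2028, so daylight saving is in effect and Jorarn Province is at UTC+03:00.
10:00 local − 3h = 07:00 UTC.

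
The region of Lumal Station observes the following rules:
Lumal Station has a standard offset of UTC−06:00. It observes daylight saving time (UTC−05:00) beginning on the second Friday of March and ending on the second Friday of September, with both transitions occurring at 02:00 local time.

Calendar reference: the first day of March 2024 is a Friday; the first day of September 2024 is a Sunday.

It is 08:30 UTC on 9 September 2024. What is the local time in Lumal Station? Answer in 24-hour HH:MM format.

03:30

1 March 2024 is a Friday, so the first Friday is March 1 and the second is March 8.
1 September 2024 is a Sunday, so the first Friday is September 6 and the second is September 13.
At the standard offset (UTC−06:00), 08:30 UTC − 6h = 02:30 Lumal Station standard time.
The standard-time date in Lumal Station, 9 September 2024, lies within the daylight-saving period (8 March – 13 September), so Lumal Station is on daylight time, UTC−05:00.
08:30 UTC − 5h = 03:30 local.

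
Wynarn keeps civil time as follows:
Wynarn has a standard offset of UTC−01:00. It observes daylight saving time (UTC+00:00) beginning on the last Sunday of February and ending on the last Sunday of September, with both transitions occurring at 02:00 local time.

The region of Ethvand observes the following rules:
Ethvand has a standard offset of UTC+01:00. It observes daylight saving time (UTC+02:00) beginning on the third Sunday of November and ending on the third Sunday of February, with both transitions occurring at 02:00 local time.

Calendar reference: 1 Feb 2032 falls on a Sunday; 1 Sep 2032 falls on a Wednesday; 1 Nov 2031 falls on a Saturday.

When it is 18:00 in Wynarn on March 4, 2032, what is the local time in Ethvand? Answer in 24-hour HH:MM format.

1 February 2032 is a Sunday, so Sundays fall on 1, 8, 15, 22, 29; the last is February 29.
1 September 2032 is a Wednesday, so Sundays fall on 5, 12, 19, 26; the last is September 26.
Daylight saving runs 29 February – 26 September; March 4, 2032 is inside that window, so Wynarn is at UTC+00:00.
18:00 Wynarn − 0h = 18:00 UTC.
1 November 2031 is a Saturday, so the first Sunday is November 2 and the third is November 16.
1 February 2032 is a Sunday, so the first Sunday is February 1 and the third is February 15.
At the standard offset (UTC+01:00), 18:00 UTC + 1h = 19:00 Ethvand standard time.
The standard-time date in Ethvand, March 4, 2032, does not fall between 16 November 2031 and 15 February 2032, so daylight saving is not in effect and Ethvand is at UTC+01:00.
18:00 UTC + 1h = 19:00 Ethvand.

19:00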